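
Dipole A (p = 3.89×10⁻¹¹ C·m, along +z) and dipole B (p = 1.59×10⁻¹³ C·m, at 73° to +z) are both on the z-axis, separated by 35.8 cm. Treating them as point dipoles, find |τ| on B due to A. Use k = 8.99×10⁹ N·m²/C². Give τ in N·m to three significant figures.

The second dipole sits on the axis of the first, so the field there is axial: E₁ = 2kp₁/r³ along +z.
E₁ = 2(8.99×10⁹)(3.89×10⁻¹¹)/(0.358)³ = 15.24 N/C.
Torque on the second dipole: τ = p₂ E₁ sinθ.
τ = (1.59×10⁻¹³)(15.24)·sin73° = 2.318×10⁻¹² N·m.

τ ≈ 2.32×10⁻¹² N·m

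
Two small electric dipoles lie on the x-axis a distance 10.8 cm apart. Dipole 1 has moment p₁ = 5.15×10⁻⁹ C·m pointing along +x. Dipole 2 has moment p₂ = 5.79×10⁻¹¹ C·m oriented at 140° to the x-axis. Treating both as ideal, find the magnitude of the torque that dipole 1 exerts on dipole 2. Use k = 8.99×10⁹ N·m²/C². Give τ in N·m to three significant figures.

The second dipole sits on the axis of the first, so the field there is axial: E₁ = 2kp₁/r³ along +x.
E₁ = 2(8.99×10⁹)(5.15×10⁻⁹)/(0.108)³ = 7.351×10⁴ N/C.
Torque on the second dipole: τ = p₂ E₁ sinθ.
τ = (5.79×10⁻¹¹)(7.351×10⁴)·sin140° = 2.736×10⁻⁶ N·m.

τ ≈ 2.74×10⁻⁶ N·m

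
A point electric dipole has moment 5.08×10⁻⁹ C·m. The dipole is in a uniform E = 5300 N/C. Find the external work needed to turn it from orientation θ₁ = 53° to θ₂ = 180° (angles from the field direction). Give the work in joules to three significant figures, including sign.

W ≈ 4.31×10⁻⁵ J

W_ext = ΔU = U(θ₂) − U(θ₁) = −pE cosθ₂ − (−pE cosθ₁) = pE(cosθ₁ − cosθ₂).
W = (5.08×10⁻⁹)(5300)·(cos53° − cos180°) = (2.692×10⁻⁵)·(+1.6018) = 4.313×10⁻⁵ J.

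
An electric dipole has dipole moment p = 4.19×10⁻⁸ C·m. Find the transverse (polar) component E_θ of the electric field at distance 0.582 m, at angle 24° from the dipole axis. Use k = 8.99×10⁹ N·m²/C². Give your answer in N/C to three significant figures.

For a dipole, E_θ = (kp sinθ)/r³.
kp/r³ = (8.99×10⁹)(4.19×10⁻⁸)/(0.582)³ = 1911 N/C.
E_θ = 1911·sin24° = 777.2 N/C.

E_θ ≈ 777 N/C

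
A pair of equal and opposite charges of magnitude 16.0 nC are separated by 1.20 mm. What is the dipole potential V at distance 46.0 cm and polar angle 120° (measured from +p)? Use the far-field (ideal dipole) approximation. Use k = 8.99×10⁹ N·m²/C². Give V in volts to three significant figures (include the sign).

V ≈ -0.408 V

Dipole moment p = qd = (1.60×10⁻⁸ C)(0.00120 m) = 1.92×10⁻¹¹ C·m.
The dipole potential is V = kp cosθ / r².
V = (8.99×10⁹)(1.92×10⁻¹¹)·cos120° / (0.460)² = -0.4079 V.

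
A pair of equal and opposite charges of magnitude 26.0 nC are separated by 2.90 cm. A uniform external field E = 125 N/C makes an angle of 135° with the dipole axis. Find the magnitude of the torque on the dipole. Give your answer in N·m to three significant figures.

Dipole moment p = qd = (2.60×10⁻⁸ C)(0.0290 m) = 7.54×10⁻¹⁰ C·m.
Torque on an electric dipole: τ = pE sinθ.
τ = (7.54×10⁻¹⁰)(125)·sin135° = 6.664×10⁻⁸ N·m.

τ ≈ 6.66×10⁻⁸ N·m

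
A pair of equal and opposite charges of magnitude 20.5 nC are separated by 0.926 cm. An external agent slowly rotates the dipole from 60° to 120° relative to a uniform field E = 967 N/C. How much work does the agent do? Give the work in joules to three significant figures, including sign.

Dipole moment p = qd = (2.05×10⁻⁸ C)(0.00926 m) = 1.898×10⁻¹⁰ C·m.
W_ext = ΔU = U(θ₂) − U(θ₁) = −pE cosθ₂ − (−pE cosθ₁) = pE(cosθ₁ − cosθ₂).
W = (1.898×10⁻¹⁰)(967)·(cos60° − cos120°) = (1.835×10⁻⁷)·(+1.0000) = 1.835×10⁻⁷ J.

W ≈ 1.84×10⁻⁷ J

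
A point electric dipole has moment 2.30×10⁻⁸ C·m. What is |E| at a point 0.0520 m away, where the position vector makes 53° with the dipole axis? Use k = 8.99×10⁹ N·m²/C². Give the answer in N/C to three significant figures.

E ≈ 2.12×10⁶ N/C

At angle θ the dipole field magnitude is E = (kp/r³)·√(1 + 3cos²θ).
kp/r³ = (8.99×10⁹)(2.30×10⁻⁸) / (0.0520)³ = 1.471×10⁶ N/C.
√(1 + 3cos²53°) = √(1 + 3·0.3622) = √2.0865 ≈ 1.4445.
E ≈ 1.471×10⁶ × 1.444 = 2.124×10⁶ N/C.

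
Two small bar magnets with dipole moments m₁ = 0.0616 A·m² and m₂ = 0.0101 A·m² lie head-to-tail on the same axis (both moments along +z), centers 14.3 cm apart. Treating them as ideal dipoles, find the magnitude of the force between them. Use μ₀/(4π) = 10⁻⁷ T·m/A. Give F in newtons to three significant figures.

F ≈ 8.93×10⁻⁷ N

On-axis B of dipole 1: B = (μ₀/4π)·2m₁/r³. Force on dipole 2: F = m₂·dB/dr.
dB/dr = −(μ₀/4π)·6m₁/r⁴, so |F| = (μ₀/4π)·6m₁m₂/r⁴.
F = 6(10⁻⁷)(0.0616)(0.0101)/(0.143)⁴ = 8.927×10⁻⁷ N.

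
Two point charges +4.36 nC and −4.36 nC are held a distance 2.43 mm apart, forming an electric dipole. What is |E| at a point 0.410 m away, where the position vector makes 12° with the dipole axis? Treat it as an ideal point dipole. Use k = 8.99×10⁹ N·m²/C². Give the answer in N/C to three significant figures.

Dipole moment p = qd = (4.36×10⁻⁹ C)(0.00243 m) = 1.059×10⁻¹¹ C·m.
At angle θ the dipole field magnitude is E = (kp/r³)·√(1 + 3cos²θ).
kp/r³ = (8.99×10⁹)(1.059×10⁻¹¹) / (0.410)³ = 1.381 N/C.
√(1 + 3cos²12°) = √(1 + 3·0.9568) = √3.8703 ≈ 1.9673.
E ≈ 1.381 × 1.967 = 2.718 N/C.

E ≈ 2.72 N/C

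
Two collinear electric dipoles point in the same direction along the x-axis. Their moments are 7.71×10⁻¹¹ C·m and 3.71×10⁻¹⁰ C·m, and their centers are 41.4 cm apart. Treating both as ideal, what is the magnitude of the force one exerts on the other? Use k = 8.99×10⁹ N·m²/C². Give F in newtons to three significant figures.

On-axis field of dipole 1 at distance r: E = 2kp₁/r³. Force on dipole 2 is F = p₂·dE/dr (gradient along axis).
dE/dr = −6kp₁/r⁴, so |F| = 6kp₁p₂/r⁴ (attractive for aligned moments).
F = 6(8.99×10⁹)(7.71×10⁻¹¹)(3.71×10⁻¹⁰)/(0.414)⁴ = 5.252×10⁻⁸ N.

F ≈ 5.25×10⁻⁸ N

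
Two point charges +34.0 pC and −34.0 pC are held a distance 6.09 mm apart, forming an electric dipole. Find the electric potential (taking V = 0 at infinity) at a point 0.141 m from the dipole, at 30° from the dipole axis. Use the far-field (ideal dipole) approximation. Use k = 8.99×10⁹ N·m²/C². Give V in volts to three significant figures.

V ≈ 0.0811 V

Dipole moment p = qd = (3.40×10⁻¹¹ C)(0.00609 m) = 2.071×10⁻¹³ C·m.
The dipole potential is V = kp cosθ / r².
V = (8.99×10⁹)(2.071×10⁻¹³)·cos30° / (0.141)² = 0.08110 V.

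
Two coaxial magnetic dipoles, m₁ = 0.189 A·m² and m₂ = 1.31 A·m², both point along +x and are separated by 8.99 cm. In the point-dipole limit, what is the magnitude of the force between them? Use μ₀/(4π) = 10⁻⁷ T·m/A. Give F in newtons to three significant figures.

On-axis B of dipole 1: B = (μ₀/4π)·2m₁/r³. Force on dipole 2: F = m₂·dB/dr.
dB/dr = −(μ₀/4π)·6m₁/r⁴, so |F| = (μ₀/4π)·6m₁m₂/r⁴.
F = 6(10⁻⁷)(0.189)(1.31)/(0.0899)⁴ = 0.002274 N.

F ≈ 0.00227 N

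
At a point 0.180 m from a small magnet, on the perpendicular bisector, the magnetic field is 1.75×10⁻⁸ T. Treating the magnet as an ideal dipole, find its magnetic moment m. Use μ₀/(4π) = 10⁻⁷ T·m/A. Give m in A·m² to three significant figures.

In the equatorial plane B = (μ₀/4π)·m/r³, so m = Br³·4π/(μ₀).
m = (1.75×10⁻⁸)·(0.180)³ / (10⁻⁷) = 0.001021 A·m².

m ≈ 0.00102 A·m²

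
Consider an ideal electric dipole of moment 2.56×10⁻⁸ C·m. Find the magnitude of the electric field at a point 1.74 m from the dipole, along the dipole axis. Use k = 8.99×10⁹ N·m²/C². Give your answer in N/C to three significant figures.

E ≈ 87.4 N/C

On the dipole axis E = 2kp/r³.
E = 2·(8.99×10⁹)(2.56×10⁻⁸) / (1.74)³ = 87.37 N/C.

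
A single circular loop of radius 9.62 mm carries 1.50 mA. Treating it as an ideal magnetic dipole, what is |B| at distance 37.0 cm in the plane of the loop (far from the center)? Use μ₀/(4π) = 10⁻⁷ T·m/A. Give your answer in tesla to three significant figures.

B ≈ 8.61×10⁻¹³ T

Magnetic moment m = IA = Iπa² = (0.00150)·π·(0.00962)² = 4.361×10⁻⁷ A·m².
In the equatorial plane B = (μ₀/4π)·m/r³ (half the axial value).
B = (10⁻⁷)·(4.361×10⁻⁷) / (0.370)³ = 8.610×10⁻¹³ T.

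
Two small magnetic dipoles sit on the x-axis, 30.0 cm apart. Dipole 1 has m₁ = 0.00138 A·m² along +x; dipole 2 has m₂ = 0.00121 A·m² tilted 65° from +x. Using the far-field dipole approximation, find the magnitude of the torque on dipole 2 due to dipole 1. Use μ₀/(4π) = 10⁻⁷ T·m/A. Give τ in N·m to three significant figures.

Dipole B is on the axis of dipole A, so B₁ there is axial: B₁ = (μ₀/4π)·2m₁/r³ along +x.
B₁ = 2(10⁻⁷)(0.00138)/(0.300)³ = 1.022×10⁻⁸ T.
τ = m₂ B₁ sinθ.
τ = (0.00121)(1.022×10⁻⁸)·sin65° = 1.121×10⁻¹¹ N·m.

τ ≈ 1.12×10⁻¹¹ N·m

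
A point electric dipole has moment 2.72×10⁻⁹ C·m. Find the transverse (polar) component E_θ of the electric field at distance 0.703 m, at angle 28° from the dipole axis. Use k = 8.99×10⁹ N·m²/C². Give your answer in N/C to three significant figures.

E_θ ≈ 33.0 N/C

For a dipole, E_θ = (kp sinθ)/r³.
kp/r³ = (8.99×10⁹)(2.72×10⁻⁹)/(0.703)³ = 70.38 N/C.
E_θ = 70.38·sin28° = 33.04 N/C.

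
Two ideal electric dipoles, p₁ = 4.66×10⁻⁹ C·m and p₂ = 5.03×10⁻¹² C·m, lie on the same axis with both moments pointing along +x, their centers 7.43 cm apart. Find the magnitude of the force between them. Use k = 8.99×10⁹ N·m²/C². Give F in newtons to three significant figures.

F ≈ 4.15×10⁻⁵ N

On-axis field of dipole 1 at distance r: E = 2kp₁/r³. Force on dipole 2 is F = p₂·dE/dr (gradient along axis).
dE/dr = −6kp₁/r⁴, so |F| = 6kp₁p₂/r⁴ (attractive for aligned moments).
F = 6(8.99×10⁹)(4.66×10⁻⁹)(5.03×10⁻¹²)/(0.0743)⁴ = 4.149×10⁻⁵ N.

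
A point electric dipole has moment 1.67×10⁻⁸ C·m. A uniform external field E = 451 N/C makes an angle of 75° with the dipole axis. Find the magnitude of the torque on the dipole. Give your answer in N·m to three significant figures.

Torque on an electric dipole: τ = pE sinθ.
τ = (1.67×10⁻⁸)(451)·sin75° = 7.275×10⁻⁶ N·m.

τ ≈ 7.28×10⁻⁶ N·m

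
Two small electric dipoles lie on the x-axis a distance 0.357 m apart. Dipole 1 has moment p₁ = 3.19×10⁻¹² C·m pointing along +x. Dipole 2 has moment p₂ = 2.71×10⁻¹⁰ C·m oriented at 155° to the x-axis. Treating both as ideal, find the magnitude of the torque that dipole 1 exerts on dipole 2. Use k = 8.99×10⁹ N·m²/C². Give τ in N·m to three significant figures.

τ ≈ 1.44×10⁻¹⁰ N·m

The second dipole sits on the axis of the first, so the field there is axial: E₁ = 2kp₁/r³ along +x.
E₁ = 2(8.99×10⁹)(3.19×10⁻¹²)/(0.357)³ = 1.261 N/C.
Torque on the second dipole: τ = p₂ E₁ sinθ.
τ = (2.71×10⁻¹⁰)(1.261)·sin155° = 1.444×10⁻¹⁰ N·m.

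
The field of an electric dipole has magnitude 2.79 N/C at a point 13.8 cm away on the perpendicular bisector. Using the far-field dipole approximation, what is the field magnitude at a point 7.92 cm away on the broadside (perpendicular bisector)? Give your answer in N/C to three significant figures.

E ≈ 14.8 N/C

Dipole fields scale as 1/r³ in the far field; the geometry is the same at both points.
E₂ = E₁ · (r₁/r₂)³ = 2.79 · (13.8/7.92)³.
(r₁/r₂)³ = (1.742)³ = 5.29.
E₂ ≈ 14.76 N/C.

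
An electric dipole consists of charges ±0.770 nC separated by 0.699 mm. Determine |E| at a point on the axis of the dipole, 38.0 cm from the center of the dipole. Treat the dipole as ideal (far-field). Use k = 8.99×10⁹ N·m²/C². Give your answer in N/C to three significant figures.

E ≈ 0.176 N/C

Dipole moment p = qd = (7.70×10⁻¹⁰ C)(6.99×10⁻⁴ m) = 5.382×10⁻¹³ C·m.
On the dipole axis E = 2kp/r³.
E = 2·(8.99×10⁹)(5.382×10⁻¹³) / (0.380)³ = 0.1764 N/C.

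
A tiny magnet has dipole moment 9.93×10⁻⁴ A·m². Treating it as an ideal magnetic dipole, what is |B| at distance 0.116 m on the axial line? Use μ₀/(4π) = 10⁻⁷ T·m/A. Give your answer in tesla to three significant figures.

B ≈ 1.27×10⁻⁷ T

On axis B = (μ₀/4π)·2m/r³.
B = 2·(10⁻⁷)·(9.93×10⁻⁴) / (0.116)³ = 1.272×10⁻⁷ T.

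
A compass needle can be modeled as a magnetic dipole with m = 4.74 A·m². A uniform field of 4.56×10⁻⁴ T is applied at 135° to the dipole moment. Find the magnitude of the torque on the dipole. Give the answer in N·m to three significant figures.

Torque on a magnetic dipole: τ = mB sinθ.
τ = (4.74)(4.56×10⁻⁴)·sin135° = 0.001528 N·m.

τ ≈ 0.00153 N·m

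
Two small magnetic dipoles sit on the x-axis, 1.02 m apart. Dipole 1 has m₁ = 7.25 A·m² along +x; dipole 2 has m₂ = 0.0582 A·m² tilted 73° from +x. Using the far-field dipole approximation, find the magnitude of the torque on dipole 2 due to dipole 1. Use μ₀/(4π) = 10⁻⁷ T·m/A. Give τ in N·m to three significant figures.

τ ≈ 7.60×10⁻⁸ N·m

Dipole B is on the axis of dipole A, so B₁ there is axial: B₁ = (μ₀/4π)·2m₁/r³ along +x.
B₁ = 2(10⁻⁷)(7.25)/(1.02)³ = 1.366×10⁻⁶ T.
τ = m₂ B₁ sinθ.
τ = (0.0582)(1.366×10⁻⁶)·sin73° = 7.605×10⁻⁸ N·m.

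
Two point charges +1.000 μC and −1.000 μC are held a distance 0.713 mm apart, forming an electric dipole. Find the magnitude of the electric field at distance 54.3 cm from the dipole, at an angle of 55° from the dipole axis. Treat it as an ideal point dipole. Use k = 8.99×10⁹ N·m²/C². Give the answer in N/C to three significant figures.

Dipole moment p = qd = (1.00×10⁻⁶ C)(7.13×10⁻⁴ m) = 7.13×10⁻¹⁰ C·m.
At angle θ the dipole field magnitude is E = (kp/r³)·√(1 + 3cos²θ).
kp/r³ = (8.99×10⁹)(7.13×10⁻¹⁰) / (0.543)³ = 40.04 N/C.
√(1 + 3cos²55°) = √(1 + 3·0.3290) = √1.9870 ≈ 1.4096.
E ≈ 40.04 × 1.410 = 56.43 N/C.

E ≈ 56.4 N/C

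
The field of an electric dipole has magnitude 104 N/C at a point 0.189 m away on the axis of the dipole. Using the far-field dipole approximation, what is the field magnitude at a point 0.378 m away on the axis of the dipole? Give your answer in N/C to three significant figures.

Dipole fields scale as 1/r³ in the far field; the geometry is the same at both points.
E₂ = E₁ · (r₁/r₂)³ = 104 · (0.189/0.378)³.
(r₁/r₂)³ = (0.5)³ = 0.125.
E₂ ≈ 13.00 N/C.

E ≈ 13.0 N/C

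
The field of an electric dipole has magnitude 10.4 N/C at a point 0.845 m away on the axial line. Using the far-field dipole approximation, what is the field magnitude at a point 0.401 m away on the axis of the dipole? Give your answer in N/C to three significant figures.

Dipole fields scale as 1/r³ in the far field; the geometry is the same at both points.
E₂ = E₁ · (r₁/r₂)³ = 10.4 · (0.845/0.401)³.
(r₁/r₂)³ = (2.107)³ = 9.357.
E₂ ≈ 97.31 N/C.

E ≈ 97.3 N/C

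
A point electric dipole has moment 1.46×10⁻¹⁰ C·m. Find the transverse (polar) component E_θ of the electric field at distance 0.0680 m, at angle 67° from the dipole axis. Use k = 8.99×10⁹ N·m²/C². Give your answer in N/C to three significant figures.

For a dipole, E_θ = (kp sinθ)/r³.
kp/r³ = (8.99×10⁹)(1.46×10⁻¹⁰)/(0.0680)³ = 4174 N/C.
E_θ = 4174·sin67° = 3842 N/C.

E_θ ≈ 3840 N/C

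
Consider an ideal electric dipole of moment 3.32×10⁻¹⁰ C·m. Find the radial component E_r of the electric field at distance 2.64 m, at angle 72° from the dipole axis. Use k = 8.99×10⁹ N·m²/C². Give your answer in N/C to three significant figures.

For a dipole, E_r = (2kp cosθ)/r³.
kp/r³ = (8.99×10⁹)(3.32×10⁻¹⁰)/(2.64)³ = 0.1622 N/C.
E_r = 2·0.1622·cos72° = 0.1003 N/C.

E_r ≈ 0.100 N/C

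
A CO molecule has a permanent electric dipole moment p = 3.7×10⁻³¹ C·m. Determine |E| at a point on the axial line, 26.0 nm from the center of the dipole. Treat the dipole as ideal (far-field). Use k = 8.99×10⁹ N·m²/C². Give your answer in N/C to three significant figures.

On the dipole axis E = 2kp/r³.
E = 2·(8.99×10⁹)(3.70×10⁻³¹) / (2.60×10⁻⁸)³ = 378.5 N/C.

E ≈ 379 N/C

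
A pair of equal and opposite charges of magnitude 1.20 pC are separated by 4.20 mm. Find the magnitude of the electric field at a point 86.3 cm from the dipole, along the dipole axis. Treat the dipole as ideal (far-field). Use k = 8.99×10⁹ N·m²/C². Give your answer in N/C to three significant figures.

Dipole moment p = qd = (1.20×10⁻¹² C)(0.00420 m) = 5.04×10⁻¹⁵ C·m.
On the dipole axis E = 2kp/r³.
E = 2·(8.99×10⁹)(5.04×10⁻¹⁵) / (0.863)³ = 1.410×10⁻⁴ N/C.

E ≈ 1.41×10⁻⁴ N/C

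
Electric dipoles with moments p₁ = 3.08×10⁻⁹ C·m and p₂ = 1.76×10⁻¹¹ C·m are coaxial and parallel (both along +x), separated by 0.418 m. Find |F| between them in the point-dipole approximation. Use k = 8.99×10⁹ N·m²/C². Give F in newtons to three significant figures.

F ≈ 9.58×10⁻⁸ N

On-axis field of dipole 1 at distance r: E = 2kp₁/r³. Force on dipole 2 is F = p₂·dE/dr (gradient along axis).
dE/dr = −6kp₁/r⁴, so |F| = 6kp₁p₂/r⁴ (attractive for aligned moments).
F = 6(8.99×10⁹)(3.08×10⁻⁹)(1.76×10⁻¹¹)/(0.418)⁴ = 9.578×10⁻⁸ N.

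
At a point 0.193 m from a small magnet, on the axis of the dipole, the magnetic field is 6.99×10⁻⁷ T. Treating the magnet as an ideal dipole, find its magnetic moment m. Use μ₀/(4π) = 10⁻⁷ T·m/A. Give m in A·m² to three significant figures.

On axis B = (μ₀/4π)·2m/r³, so m = Br³·4π/(μ₀·2).
m = (6.99×10⁻⁷)·(0.193)³ / (2·10⁻⁷) = 0.02513 A·m².

m ≈ 0.0251 A·m²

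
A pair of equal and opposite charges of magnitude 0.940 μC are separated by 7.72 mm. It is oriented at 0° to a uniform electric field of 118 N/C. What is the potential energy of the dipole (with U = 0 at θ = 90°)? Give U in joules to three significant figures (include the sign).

U ≈ -8.56×10⁻⁷ J

Dipole moment p = qd = (9.40×10⁻⁷ C)(0.00772 m) = 7.257×10⁻⁹ C·m.
U = −p·E = −pE cosθ.
U = −(7.257×10⁻⁹)(118)·cos0° = -8.563×10⁻⁷ J.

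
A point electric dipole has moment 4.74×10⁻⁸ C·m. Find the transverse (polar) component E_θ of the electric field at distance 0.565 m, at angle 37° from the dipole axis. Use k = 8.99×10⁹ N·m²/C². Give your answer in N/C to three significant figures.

E_θ ≈ 1420 N/C

For a dipole, E_θ = (kp sinθ)/r³.
kp/r³ = (8.99×10⁹)(4.74×10⁻⁸)/(0.565)³ = 2363 N/C.
E_θ = 2363·sin37° = 1422 N/C.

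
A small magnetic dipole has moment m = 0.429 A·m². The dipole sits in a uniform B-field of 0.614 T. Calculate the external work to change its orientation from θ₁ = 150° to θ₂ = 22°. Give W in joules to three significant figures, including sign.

W ≈ -0.472 J

W_ext = ΔU = −mB cosθ₂ + mB cosθ₁ = mB(cosθ₁ − cosθ₂).
W = (0.429)(0.614)·(cos150° − cos22°) = (0.2634)·(-1.7932) = -0.4723 J.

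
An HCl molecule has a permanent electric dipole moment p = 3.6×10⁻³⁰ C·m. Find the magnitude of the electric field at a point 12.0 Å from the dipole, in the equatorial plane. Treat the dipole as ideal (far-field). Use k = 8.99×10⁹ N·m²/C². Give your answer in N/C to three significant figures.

On the perpendicular bisector E = kp/r³ (half the axial value at the same distance).
E = (8.99×10⁹)(3.60×10⁻³⁰) / (1.20×10⁻⁹)³ = 1.873×10⁷ N/C.

E ≈ 1.87×10⁷ N/C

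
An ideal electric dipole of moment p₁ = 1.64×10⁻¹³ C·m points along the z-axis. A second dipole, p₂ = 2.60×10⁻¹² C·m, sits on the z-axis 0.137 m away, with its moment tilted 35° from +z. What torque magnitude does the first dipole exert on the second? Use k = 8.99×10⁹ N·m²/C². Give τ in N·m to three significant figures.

The second dipole sits on the axis of the first, so the field there is axial: E₁ = 2kp₁/r³ along +z.
E₁ = 2(8.99×10⁹)(1.64×10⁻¹³)/(0.137)³ = 1.147 N/C.
Torque on the second dipole: τ = p₂ E₁ sinθ.
τ = (2.60×10⁻¹²)(1.147)·sin35° = 1.710×10⁻¹² N·m.

τ ≈ 1.71×10⁻¹² N·m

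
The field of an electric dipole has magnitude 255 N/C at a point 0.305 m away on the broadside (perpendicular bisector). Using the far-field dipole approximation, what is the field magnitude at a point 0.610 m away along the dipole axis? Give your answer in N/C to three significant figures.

E ≈ 63.8 N/C

Dipole fields scale as 1/r³ in the far field.
The axial field is twice the equatorial field at the same r, so the geometry factor is 2/1.
E₂ = E₁ · (2/1) · (r₁/r₂)³ = 255 · 2 · (0.305/0.610)³.
(r₁/r₂)³ = (0.5)³ = 0.125.
E₂ ≈ 63.75 N/C.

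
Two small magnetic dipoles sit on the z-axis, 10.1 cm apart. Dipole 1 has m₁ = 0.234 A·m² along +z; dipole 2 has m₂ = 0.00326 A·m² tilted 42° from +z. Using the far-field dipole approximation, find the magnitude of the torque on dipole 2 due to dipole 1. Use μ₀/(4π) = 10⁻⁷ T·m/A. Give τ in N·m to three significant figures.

τ ≈ 9.91×10⁻⁸ N·m

Dipole B is on the axis of dipole A, so B₁ there is axial: B₁ = (μ₀/4π)·2m₁/r³ along +z.
B₁ = 2(10⁻⁷)(0.234)/(0.101)³ = 4.542×10⁻⁵ T.
τ = m₂ B₁ sinθ.
τ = (0.00326)(4.542×10⁻⁵)·sin42° = 9.909×10⁻⁸ N·m.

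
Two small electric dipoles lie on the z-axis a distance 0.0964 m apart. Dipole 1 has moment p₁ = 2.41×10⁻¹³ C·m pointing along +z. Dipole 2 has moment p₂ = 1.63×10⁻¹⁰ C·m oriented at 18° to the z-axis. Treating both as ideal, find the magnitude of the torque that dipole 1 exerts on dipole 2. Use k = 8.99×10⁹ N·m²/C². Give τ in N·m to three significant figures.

τ ≈ 2.44×10⁻¹⁰ N·m

The second dipole sits on the axis of the first, so the field there is axial: E₁ = 2kp₁/r³ along +z.
E₁ = 2(8.99×10⁹)(2.41×10⁻¹³)/(0.0964)³ = 4.837 N/C.
Torque on the second dipole: τ = p₂ E₁ sinθ.
τ = (1.63×10⁻¹⁰)(4.837)·sin18° = 2.436×10⁻¹⁰ N·m.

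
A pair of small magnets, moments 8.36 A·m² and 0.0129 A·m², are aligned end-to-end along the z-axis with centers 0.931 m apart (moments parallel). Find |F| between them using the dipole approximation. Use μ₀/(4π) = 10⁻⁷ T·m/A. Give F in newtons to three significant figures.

F ≈ 8.61×10⁻⁸ N

On-axis B of dipole 1: B = (μ₀/4π)·2m₁/r³. Force on dipole 2: F = m₂·dB/dr.
dB/dr = −(μ₀/4π)·6m₁/r⁴, so |F| = (μ₀/4π)·6m₁m₂/r⁴.
F = 6(10⁻⁷)(8.36)(0.0129)/(0.931)⁴ = 8.613×10⁻⁸ N.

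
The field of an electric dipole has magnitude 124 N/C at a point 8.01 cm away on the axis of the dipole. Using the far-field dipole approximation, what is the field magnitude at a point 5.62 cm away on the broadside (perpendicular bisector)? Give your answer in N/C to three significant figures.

Dipole fields scale as 1/r³ in the far field.
The axial field is twice the equatorial field at the same r, so the geometry factor is 1/2.
E₂ = E₁ · (1/2) · (r₁/r₂)³ = 124 · 0.5 · (8.01/5.62)³.
(r₁/r₂)³ = (1.425)³ = 2.895.
E₂ ≈ 179.5 N/C.

E ≈ 180 N/C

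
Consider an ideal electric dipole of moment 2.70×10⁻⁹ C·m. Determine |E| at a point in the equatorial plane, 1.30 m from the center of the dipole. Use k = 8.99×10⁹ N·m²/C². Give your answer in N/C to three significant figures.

E ≈ 11.0 N/C

On the perpendicular bisector E = kp/r³ (half the axial value at the same distance).
E = (8.99×10⁹)(2.70×10⁻⁹) / (1.30)³ = 11.05 N/C.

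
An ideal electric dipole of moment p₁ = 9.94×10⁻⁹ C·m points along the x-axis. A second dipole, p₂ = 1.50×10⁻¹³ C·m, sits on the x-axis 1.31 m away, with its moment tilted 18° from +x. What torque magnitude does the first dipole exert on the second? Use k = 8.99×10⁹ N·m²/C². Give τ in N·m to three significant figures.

τ ≈ 3.68×10⁻¹² N·m

The second dipole sits on the axis of the first, so the field there is axial: E₁ = 2kp₁/r³ along +x.
E₁ = 2(8.99×10⁹)(9.94×10⁻⁹)/(1.31)³ = 79.50 N/C.
Torque on the second dipole: τ = p₂ E₁ sinθ.
τ = (1.50×10⁻¹³)(79.50)·sin18° = 3.685×10⁻¹² N·m.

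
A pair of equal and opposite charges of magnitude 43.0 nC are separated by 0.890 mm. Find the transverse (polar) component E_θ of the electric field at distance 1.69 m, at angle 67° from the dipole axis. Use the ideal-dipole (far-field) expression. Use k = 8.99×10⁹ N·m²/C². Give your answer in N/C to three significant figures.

E_θ ≈ 0.0656 N/C

Dipole moment p = qd = (4.30×10⁻⁸ C)(8.90×10⁻⁴ m) = 3.827×10⁻¹¹ C·m.
For a dipole, E_θ = (kp sinθ)/r³.
kp/r³ = (8.99×10⁹)(3.827×10⁻¹¹)/(1.69)³ = 0.07128 N/C.
E_θ = 0.07128·sin67° = 0.06561 N/C.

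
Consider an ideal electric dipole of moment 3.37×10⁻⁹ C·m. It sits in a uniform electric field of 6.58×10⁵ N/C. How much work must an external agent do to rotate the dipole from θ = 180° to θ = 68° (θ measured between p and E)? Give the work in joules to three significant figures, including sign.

W_ext = ΔU = U(θ₂) − U(θ₁) = −pE cosθ₂ − (−pE cosθ₁) = pE(cosθ₁ − cosθ₂).
W = (3.37×10⁻⁹)(6.58×10⁵)·(cos180° − cos68°) = (0.002217)·(-1.3746) = -0.003048 J.

W ≈ -0.00305 J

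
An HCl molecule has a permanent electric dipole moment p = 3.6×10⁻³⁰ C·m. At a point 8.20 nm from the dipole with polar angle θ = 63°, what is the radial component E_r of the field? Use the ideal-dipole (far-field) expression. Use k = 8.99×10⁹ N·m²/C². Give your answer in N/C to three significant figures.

For a dipole, E_r = (2kp cosθ)/r³.
kp/r³ = (8.99×10⁹)(3.60×10⁻³⁰)/(8.20×10⁻⁹)³ = 5.870×10⁴ N/C.
E_r = 2·5.870×10⁴·cos63° = 5.330×10⁴ N/C.

E_r ≈ 5.33×10⁴ N/C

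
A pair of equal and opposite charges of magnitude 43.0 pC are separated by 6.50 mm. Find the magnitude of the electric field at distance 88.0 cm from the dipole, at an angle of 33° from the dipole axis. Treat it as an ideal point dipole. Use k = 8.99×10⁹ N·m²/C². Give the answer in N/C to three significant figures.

E ≈ 0.00650 N/C

Dipole moment p = qd = (4.30×10⁻¹¹ C)(0.00650 m) = 2.795×10⁻¹³ C·m.
At angle θ the dipole field magnitude is E = (kp/r³)·√(1 + 3cos²θ).
kp/r³ = (8.99×10⁹)(2.795×10⁻¹³) / (0.880)³ = 0.003687 N/C.
√(1 + 3cos²33°) = √(1 + 3·0.7034) = √3.1101 ≈ 1.7635.
E ≈ 0.003687 × 1.764 = 0.006503 N/C.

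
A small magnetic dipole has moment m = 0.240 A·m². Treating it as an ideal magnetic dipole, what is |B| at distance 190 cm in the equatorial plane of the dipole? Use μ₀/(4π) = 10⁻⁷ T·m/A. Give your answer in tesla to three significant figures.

B ≈ 3.50×10⁻⁹ T

In the equatorial plane B = (μ₀/4π)·m/r³ (half the axial value).
B = (10⁻⁷)·(0.240) / (1.90)³ = 3.499×10⁻⁹ T.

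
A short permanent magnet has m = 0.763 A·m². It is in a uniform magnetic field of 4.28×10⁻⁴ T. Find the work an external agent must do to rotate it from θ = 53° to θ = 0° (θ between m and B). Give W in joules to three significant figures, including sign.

W ≈ -1.30×10⁻⁴ J

W_ext = ΔU = −mB cosθ₂ + mB cosθ₁ = mB(cosθ₁ − cosθ₂).
W = (0.763)(4.28×10⁻⁴)·(cos53° − cos0°) = (3.266×10⁻⁴)·(-0.3982) = -1.300×10⁻⁴ J.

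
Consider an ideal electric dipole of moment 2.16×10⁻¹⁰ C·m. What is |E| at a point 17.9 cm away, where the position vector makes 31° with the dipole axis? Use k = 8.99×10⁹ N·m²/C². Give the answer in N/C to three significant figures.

At angle θ the dipole field magnitude is E = (kp/r³)·√(1 + 3cos²θ).
kp/r³ = (8.99×10⁹)(2.16×10⁻¹⁰) / (0.179)³ = 338.6 N/C.
√(1 + 3cos²31°) = √(1 + 3·0.7347) = √3.2042 ≈ 1.7900.
E ≈ 338.6 × 1.790 = 606.1 N/C.

E ≈ 606 N/C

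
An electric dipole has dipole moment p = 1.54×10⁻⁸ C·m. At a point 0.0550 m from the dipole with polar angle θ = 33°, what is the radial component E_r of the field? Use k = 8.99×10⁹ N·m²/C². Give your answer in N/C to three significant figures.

For a dipole, E_r = (2kp cosθ)/r³.
kp/r³ = (8.99×10⁹)(1.54×10⁻⁸)/(0.0550)³ = 8.321×10⁵ N/C.
E_r = 2·8.321×10⁵·cos33° = 1.396×10⁶ N/C.

E_r ≈ 1.40×10⁶ N/C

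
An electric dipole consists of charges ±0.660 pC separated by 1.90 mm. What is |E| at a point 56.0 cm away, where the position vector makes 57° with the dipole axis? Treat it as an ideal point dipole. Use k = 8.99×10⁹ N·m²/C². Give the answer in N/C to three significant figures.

Dipole moment p = qd = (6.60×10⁻¹³ C)(0.00190 m) = 1.254×10⁻¹⁵ C·m.
At angle θ the dipole field magnitude is E = (kp/r³)·√(1 + 3cos²θ).
kp/r³ = (8.99×10⁹)(1.254×10⁻¹⁵) / (0.560)³ = 6.419×10⁻⁵ N/C.
√(1 + 3cos²57°) = √(1 + 3·0.2966) = √1.8899 ≈ 1.3747.
E ≈ 6.419×10⁻⁵ × 1.375 = 8.825×10⁻⁵ N/C.

E ≈ 8.82×10⁻⁵ N/C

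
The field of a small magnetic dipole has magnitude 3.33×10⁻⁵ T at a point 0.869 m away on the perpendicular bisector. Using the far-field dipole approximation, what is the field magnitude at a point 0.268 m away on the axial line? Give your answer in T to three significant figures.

B ≈ 0.00227 T

Dipole fields scale as 1/r³ in the far field.
The axial field is twice the equatorial field at the same r, so the geometry factor is 2/1.
B₂ = B₁ · (2/1) · (r₁/r₂)³ = 3.33×10⁻⁵ · 2 · (0.869/0.268)³.
(r₁/r₂)³ = (3.243)³ = 34.09.
B₂ ≈ 0.002271 T.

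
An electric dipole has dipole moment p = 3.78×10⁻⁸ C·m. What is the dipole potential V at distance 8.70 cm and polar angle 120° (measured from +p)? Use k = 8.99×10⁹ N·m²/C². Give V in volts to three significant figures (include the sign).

V ≈ -2.24×10⁴ V

The dipole potential is V = kp cosθ / r².
V = (8.99×10⁹)(3.78×10⁻⁸)·cos120° / (0.0870)² = -2.245×10⁴ V.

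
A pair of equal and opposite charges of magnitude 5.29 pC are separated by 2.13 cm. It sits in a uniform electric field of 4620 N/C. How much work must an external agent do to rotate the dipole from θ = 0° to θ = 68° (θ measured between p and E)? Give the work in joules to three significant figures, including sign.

W ≈ 3.26×10⁻¹⁰ J

Dipole moment p = qd = (5.29×10⁻¹² C)(0.0213 m) = 1.127×10⁻¹³ C·m.
W_ext = ΔU = U(θ₂) − U(θ₁) = −pE cosθ₂ − (−pE cosθ₁) = pE(cosθ₁ − cosθ₂).
W = (1.127×10⁻¹³)(4620)·(cos0° − cos68°) = (5.207×10⁻¹⁰)·(+0.6254) = 3.256×10⁻¹⁰ J.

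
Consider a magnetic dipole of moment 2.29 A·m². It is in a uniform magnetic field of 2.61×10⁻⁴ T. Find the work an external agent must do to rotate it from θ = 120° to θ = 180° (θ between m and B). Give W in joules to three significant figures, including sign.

W_ext = ΔU = −mB cosθ₂ + mB cosθ₁ = mB(cosθ₁ − cosθ₂).
W = (2.29)(2.61×10⁻⁴)·(cos120° − cos180°) = (5.977×10⁻⁴)·(+0.5000) = 2.988×10⁻⁴ J.

W ≈ 2.99×10⁻⁴ J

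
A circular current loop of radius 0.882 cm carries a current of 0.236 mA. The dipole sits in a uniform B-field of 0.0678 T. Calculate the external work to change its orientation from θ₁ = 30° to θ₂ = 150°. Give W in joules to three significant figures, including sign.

W ≈ 6.77×10⁻⁹ J

Magnetic moment m = IA = Iπa² = (2.36×10⁻⁴)·π·(0.00882)² = 5.768×10⁻⁸ A·m².
W_ext = ΔU = −mB cosθ₂ + mB cosθ₁ = mB(cosθ₁ − cosθ₂).
W = (5.768×10⁻⁸)(0.0678)·(cos30° − cos150°) = (3.911×10⁻⁹)·(+1.7321) = 6.774×10⁻⁹ J.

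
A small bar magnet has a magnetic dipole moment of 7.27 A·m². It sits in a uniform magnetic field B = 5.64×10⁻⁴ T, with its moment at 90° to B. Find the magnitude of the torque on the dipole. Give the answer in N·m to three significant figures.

Torque on a magnetic dipole: τ = mB sinθ.
τ = (7.27)(5.64×10⁻⁴)·sin90° = 0.004100 N·m.

τ ≈ 0.00410 N·m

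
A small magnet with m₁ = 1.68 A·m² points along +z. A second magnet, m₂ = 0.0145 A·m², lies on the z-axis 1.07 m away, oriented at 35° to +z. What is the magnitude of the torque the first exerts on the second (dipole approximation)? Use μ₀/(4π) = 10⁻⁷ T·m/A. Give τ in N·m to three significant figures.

Dipole B is on the axis of dipole A, so B₁ there is axial: B₁ = (μ₀/4π)·2m₁/r³ along +z.
B₁ = 2(10⁻⁷)(1.68)/(1.07)³ = 2.743×10⁻⁷ T.
τ = m₂ B₁ sinθ.
τ = (0.0145)(2.743×10⁻⁷)·sin35° = 2.281×10⁻⁹ N·m.

τ ≈ 2.28×10⁻⁹ N·m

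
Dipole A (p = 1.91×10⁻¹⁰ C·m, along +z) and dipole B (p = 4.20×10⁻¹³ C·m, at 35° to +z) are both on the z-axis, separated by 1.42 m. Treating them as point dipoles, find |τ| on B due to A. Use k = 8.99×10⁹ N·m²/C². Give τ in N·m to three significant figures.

τ ≈ 2.89×10⁻¹³ N·m

The second dipole sits on the axis of the first, so the field there is axial: E₁ = 2kp₁/r³ along +z.
E₁ = 2(8.99×10⁹)(1.91×10⁻¹⁰)/(1.42)³ = 1.199 N/C.
Torque on the second dipole: τ = p₂ E₁ sinθ.
τ = (4.20×10⁻¹³)(1.199)·sin35° = 2.889×10⁻¹³ N·m.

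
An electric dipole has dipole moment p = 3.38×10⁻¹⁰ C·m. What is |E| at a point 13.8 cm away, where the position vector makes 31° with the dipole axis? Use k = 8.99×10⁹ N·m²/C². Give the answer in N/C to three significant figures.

At angle θ the dipole field magnitude is E = (kp/r³)·√(1 + 3cos²θ).
kp/r³ = (8.99×10⁹)(3.38×10⁻¹⁰) / (0.138)³ = 1156 N/C.
√(1 + 3cos²31°) = √(1 + 3·0.7347) = √3.2042 ≈ 1.7900.
E ≈ 1156 × 1.790 = 2070 N/C.

E ≈ 2070 N/C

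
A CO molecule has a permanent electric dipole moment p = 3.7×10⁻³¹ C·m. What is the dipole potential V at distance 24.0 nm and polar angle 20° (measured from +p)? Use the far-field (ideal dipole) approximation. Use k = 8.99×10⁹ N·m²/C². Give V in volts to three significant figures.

V ≈ 5.43×10⁻⁶ V

The dipole potential is V = kp cosθ / r².
V = (8.99×10⁹)(3.70×10⁻³¹)·cos20° / (2.40×10⁻⁸)² = 5.427×10⁻⁶ V.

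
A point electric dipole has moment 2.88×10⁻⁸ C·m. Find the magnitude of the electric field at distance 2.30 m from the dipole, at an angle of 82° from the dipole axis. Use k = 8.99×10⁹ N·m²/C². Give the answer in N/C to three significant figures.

E ≈ 21.9 N/C

At angle θ the dipole field magnitude is E = (kp/r³)·√(1 + 3cos²θ).
kp/r³ = (8.99×10⁹)(2.88×10⁻⁸) / (2.30)³ = 21.28 N/C.
√(1 + 3cos²82°) = √(1 + 3·0.0194) = √1.0581 ≈ 1.0286.
E ≈ 21.28 × 1.029 = 21.89 N/C.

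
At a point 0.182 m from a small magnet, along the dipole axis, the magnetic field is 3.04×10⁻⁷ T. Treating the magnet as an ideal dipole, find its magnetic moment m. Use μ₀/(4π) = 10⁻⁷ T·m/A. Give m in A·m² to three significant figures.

m ≈ 0.00916 A·m²

On axis B = (μ₀/4π)·2m/r³, so m = Br³·4π/(μ₀·2).
m = (3.04×10⁻⁷)·(0.182)³ / (2·10⁻⁷) = 0.009163 A·m².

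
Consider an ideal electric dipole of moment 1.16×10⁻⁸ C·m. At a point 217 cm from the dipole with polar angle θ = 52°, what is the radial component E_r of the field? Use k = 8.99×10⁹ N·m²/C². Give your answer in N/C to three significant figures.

E_r ≈ 12.6 N/C

For a dipole, E_r = (2kp cosθ)/r³.
kp/r³ = (8.99×10⁹)(1.16×10⁻⁸)/(2.17)³ = 10.21 N/C.
E_r = 2·10.21·cos52° = 12.57 N/C.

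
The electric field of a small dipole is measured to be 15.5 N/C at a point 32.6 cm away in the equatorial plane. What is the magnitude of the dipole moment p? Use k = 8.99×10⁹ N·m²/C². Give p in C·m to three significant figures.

In the equatorial plane E = kp/r³, so p = Er³/(k).
p = (15.5)·(0.326)³ / (8.99×10⁹) = 5.973×10⁻¹¹ C·m.

p ≈ 5.97×10⁻¹¹ C·m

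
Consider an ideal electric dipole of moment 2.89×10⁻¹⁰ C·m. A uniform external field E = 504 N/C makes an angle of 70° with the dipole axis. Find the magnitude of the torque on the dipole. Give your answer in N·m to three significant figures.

Torque on an electric dipole: τ = pE sinθ.
τ = (2.89×10⁻¹⁰)(504)·sin70° = 1.369×10⁻⁷ N·m.

τ ≈ 1.37×10⁻⁷ N·m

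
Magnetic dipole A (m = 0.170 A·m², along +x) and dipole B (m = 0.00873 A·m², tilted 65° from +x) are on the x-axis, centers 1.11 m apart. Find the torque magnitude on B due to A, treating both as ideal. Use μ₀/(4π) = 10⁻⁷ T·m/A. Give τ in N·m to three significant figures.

Dipole B is on the axis of dipole A, so B₁ there is axial: B₁ = (μ₀/4π)·2m₁/r³ along +x.
B₁ = 2(10⁻⁷)(0.170)/(1.11)³ = 2.486×10⁻⁸ T.
τ = m₂ B₁ sinθ.
τ = (0.00873)(2.486×10⁻⁸)·sin65° = 1.967×10⁻¹⁰ N·m.

τ ≈ 1.97×10⁻¹⁰ N·m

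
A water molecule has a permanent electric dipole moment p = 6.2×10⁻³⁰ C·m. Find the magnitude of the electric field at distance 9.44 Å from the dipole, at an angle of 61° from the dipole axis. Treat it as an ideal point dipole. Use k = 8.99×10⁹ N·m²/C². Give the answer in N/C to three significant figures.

At angle θ the dipole field magnitude is E = (kp/r³)·√(1 + 3cos²θ).
kp/r³ = (8.99×10⁹)(6.20×10⁻³⁰) / (9.44×10⁻¹⁰)³ = 6.626×10⁷ N/C.
√(1 + 3cos²61°) = √(1 + 3·0.2350) = √1.7051 ≈ 1.3058.
E ≈ 6.626×10⁷ × 1.306 = 8.652×10⁷ N/C.

E ≈ 8.65×10⁷ N/C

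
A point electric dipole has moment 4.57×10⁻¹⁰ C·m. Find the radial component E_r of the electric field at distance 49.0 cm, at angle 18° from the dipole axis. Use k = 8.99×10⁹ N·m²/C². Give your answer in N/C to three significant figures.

For a dipole, E_r = (2kp cosθ)/r³.
kp/r³ = (8.99×10⁹)(4.57×10⁻¹⁰)/(0.490)³ = 34.92 N/C.
E_r = 2·34.92·cos18° = 66.42 N/C.

E_r ≈ 66.4 N/C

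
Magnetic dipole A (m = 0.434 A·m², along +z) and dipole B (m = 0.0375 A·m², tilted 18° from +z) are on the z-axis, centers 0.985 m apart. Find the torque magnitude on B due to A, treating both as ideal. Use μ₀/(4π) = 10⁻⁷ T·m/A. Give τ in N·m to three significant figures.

Dipole B is on the axis of dipole A, so B₁ there is axial: B₁ = (μ₀/4π)·2m₁/r³ along +z.
B₁ = 2(10⁻⁷)(0.434)/(0.985)³ = 9.083×10⁻⁸ T.
τ = m₂ B₁ sinθ.
τ = (0.0375)(9.083×10⁻⁸)·sin18° = 1.053×10⁻⁹ N·m.

τ ≈ 1.05×10⁻⁹ N·m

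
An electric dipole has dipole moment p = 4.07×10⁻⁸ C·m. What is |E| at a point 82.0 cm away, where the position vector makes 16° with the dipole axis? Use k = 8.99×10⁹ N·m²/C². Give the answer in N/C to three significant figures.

At angle θ the dipole field magnitude is E = (kp/r³)·√(1 + 3cos²θ).
kp/r³ = (8.99×10⁹)(4.07×10⁻⁸) / (0.820)³ = 663.6 N/C.
√(1 + 3cos²16°) = √(1 + 3·0.9240) = √3.7721 ≈ 1.9422.
E ≈ 663.6 × 1.942 = 1289 N/C.

E ≈ 1290 N/C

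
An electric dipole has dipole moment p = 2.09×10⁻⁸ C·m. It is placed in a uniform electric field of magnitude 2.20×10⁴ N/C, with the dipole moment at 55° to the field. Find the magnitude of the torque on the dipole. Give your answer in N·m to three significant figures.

Torque on an electric dipole: τ = pE sinθ.
τ = (2.09×10⁻⁸)(2.20×10⁴)·sin55° = 3.766×10⁻⁴ N·m.

τ ≈ 3.77×10⁻⁴ N·m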